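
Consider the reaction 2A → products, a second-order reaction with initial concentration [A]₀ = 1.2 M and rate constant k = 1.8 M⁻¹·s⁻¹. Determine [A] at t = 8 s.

0.06565 M

Step 1: For a second-order reaction: 1/[A] = 1/[A]₀ + kt
Step 2: 1/[A] = 1/1.2 + 1.8 × 8
Step 3: 1/[A] = 0.8333 + 14.4 = 15.23
Step 4: [A] = 1/15.23 = 0.06565 M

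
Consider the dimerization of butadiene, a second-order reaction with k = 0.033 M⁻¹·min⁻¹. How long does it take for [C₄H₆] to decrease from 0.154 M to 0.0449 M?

478.1 min

Step 1: For second-order: t = (1/[C₄H₆] - 1/[C₄H₆]₀)/k
Step 2: t = (1/0.0449 - 1/0.154)/0.033
Step 3: t = (22.27 - 6.494)/0.033
Step 4: t = 15.78/0.033 = 478.1 min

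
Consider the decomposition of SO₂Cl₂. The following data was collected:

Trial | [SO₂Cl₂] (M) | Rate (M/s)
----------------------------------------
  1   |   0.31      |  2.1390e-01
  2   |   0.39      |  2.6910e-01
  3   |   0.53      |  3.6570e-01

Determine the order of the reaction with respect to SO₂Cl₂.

first order (1)

Step 1: Compare trials to find order n where rate₂/rate₁ = ([SO₂Cl₂]₂/[SO₂Cl₂]₁)^n
Step 2: rate₂/rate₁ = 2.6910e-01/2.1390e-01 = 1.258
Step 3: [SO₂Cl₂]₂/[SO₂Cl₂]₁ = 0.39/0.31 = 1.258
Step 4: n = ln(1.258)/ln(1.258) = 1.00 ≈ 1
Step 5: The reaction is first order in SO₂Cl₂.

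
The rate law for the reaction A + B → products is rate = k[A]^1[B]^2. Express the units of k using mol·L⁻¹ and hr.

(mol·L⁻¹)⁻²·hr⁻¹

Step 1: Overall order = 1 + 2 = 3.
Step 2: rate has units mol·L⁻¹·hr⁻¹; [A]^1[B]^2 has units (mol·L⁻¹)^3.
Step 3: k = rate/([A]^1[B]^2), so units of k = (mol·L⁻¹)^(1-3)·hr⁻¹ = (mol·L⁻¹)⁻²·hr⁻¹.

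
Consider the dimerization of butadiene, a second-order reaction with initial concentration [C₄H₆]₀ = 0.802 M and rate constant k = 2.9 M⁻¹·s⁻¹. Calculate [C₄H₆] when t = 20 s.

0.01688 M

Step 1: For a second-order reaction: 1/[C₄H₆] = 1/[C₄H₆]₀ + kt
Step 2: 1/[C₄H₆] = 1/0.802 + 2.9 × 20
Step 3: 1/[C₄H₆] = 1.247 + 58 = 59.25
Step 4: [C₄H₆] = 1/59.25 = 0.01688 M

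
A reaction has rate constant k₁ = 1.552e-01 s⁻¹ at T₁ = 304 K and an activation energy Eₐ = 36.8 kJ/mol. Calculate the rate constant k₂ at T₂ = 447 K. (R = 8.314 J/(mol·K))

1.636e+01 s⁻¹

Step 1: Use the two-temperature Arrhenius form: ln(k₂/k₁) = -Eₐ/R × (1/T₂ - 1/T₁)
Step 2: Convert Eₐ to J/mol: 36.8 kJ/mol = 36800 J/mol
Step 3: 1/T₂ - 1/T₁ = 1/447 - 1/304 = -1.052337e-03 K⁻¹
Step 4: ln(k₂/k₁) = -36800/8.314 × -1.052337e-03 = 4.65793
Step 5: k₂ = k₁ × exp(4.65793) = 1.552e-01 × 1.05418e+02 = 1.636e+01 s⁻¹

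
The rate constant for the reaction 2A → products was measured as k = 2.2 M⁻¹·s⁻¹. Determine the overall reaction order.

second order (2)

Step 1: The units of k for an nth-order reaction are (concentration)^(1-n)·(time)⁻¹.
Step 2: Here k has units M⁻¹·s⁻¹, so the concentration exponent is -1.
Step 3: 1 - n = -1 ⇒ n = 2. The reaction is second order.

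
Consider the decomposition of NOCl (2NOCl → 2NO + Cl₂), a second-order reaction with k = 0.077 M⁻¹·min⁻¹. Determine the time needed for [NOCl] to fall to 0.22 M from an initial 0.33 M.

19.68 min

Step 1: For second-order: t = (1/[NOCl] - 1/[NOCl]₀)/k
Step 2: t = (1/0.22 - 1/0.33)/0.077
Step 3: t = (4.545 - 3.03)/0.077
Step 4: t = 1.515/0.077 = 19.68 min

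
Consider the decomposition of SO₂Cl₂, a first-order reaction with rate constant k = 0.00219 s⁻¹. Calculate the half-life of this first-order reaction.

316.5 s

Step 1: For a first-order reaction, t₁/₂ = ln(2)/k
Step 2: t₁/₂ = ln(2)/0.00219
Step 3: t₁/₂ = 0.6931/0.00219 = 316.5 s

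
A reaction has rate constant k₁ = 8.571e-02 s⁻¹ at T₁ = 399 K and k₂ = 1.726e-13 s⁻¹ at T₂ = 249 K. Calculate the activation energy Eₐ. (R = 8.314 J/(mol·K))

148.3 kJ/mol

Step 1: Use the two-temperature Arrhenius form: ln(k₂/k₁) = -Eₐ/R × (1/T₂ - 1/T₁)
Step 2: ln(k₂/k₁) = ln(1.726e-13/8.571e-02) = ln(2.01377e-12) = -26.931
Step 3: 1/T₂ - 1/T₁ = 1/249 - 1/399 = 1.509799e-03 K⁻¹
Step 4: Eₐ = -R × ln(k₂/k₁) / (1/T₂ - 1/T₁) = -8.314 × -26.931 / 1.509799e-03
Step 5: Eₐ = 1.4830e+05 J/mol = 148.3 kJ/mol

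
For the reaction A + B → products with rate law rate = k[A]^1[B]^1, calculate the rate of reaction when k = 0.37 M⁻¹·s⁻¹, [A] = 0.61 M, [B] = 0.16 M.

0.03611 M/s

Step 1: The rate law is rate = k[A]^1[B]^1
Step 2: Substitute: rate = 0.37 × (0.61)^1 × (0.16)^1
Step 3: rate = 0.37 × 0.61 × 0.16 = 0.036112 M/s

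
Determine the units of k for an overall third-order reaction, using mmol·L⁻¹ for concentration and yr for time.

(mmol·L⁻¹)⁻²·yr⁻¹

Step 1: For overall order n, rate = k × (concentration)^n.
Step 2: Rate has units mmol·L⁻¹·yr⁻¹; concentration term has units (mmol·L⁻¹)^3.
Step 3: k = rate / (concentration)^n, so units of k = (mmol·L⁻¹)^(1-3)·yr⁻¹ = (mmol·L⁻¹)⁻²·yr⁻¹.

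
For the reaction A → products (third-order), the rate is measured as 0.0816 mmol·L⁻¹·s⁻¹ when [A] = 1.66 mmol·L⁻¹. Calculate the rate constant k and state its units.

0.01784 (mmol·L⁻¹)⁻²·s⁻¹

Step 1: rate = k[A]^3, so k = rate / [A]^3.
Step 2: k = 0.0816 / (1.66)^3 = 0.0816 / 4.574.
Step 3: k = 0.01784 (mmol·L⁻¹)⁻²·s⁻¹.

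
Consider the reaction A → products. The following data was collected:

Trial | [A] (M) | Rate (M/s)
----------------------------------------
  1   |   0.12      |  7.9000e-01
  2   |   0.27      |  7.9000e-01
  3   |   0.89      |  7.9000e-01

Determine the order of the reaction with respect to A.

zeroth order (0)

Step 1: Compare trials - when concentration changes, rate stays constant.
Step 2: rate₂/rate₁ = 7.9000e-01/7.9000e-01 = 1
Step 3: [A]₂/[A]₁ = 0.27/0.12 = 2.25
Step 4: Since rate ratio ≈ (conc ratio)^0, the reaction is zeroth order.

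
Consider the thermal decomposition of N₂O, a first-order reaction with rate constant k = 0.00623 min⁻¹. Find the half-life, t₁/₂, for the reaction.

111.3 min

Step 1: For a first-order reaction, t₁/₂ = ln(2)/k
Step 2: t₁/₂ = ln(2)/0.00623
Step 3: t₁/₂ = 0.6931/0.00623 = 111.3 min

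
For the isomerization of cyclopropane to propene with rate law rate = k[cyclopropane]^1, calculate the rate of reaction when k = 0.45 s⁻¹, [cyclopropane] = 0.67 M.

0.3015 M/s

Step 1: Identify the rate law: rate = k[cyclopropane]^1
Step 2: Substitute values: rate = 0.45 × (0.67)^1
Step 3: Calculate: rate = 0.45 × 0.67 = 0.3015 M/s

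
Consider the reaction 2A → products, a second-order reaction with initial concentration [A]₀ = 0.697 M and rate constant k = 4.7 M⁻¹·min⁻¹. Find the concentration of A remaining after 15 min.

0.0139 M

Step 1: For a second-order reaction: 1/[A] = 1/[A]₀ + kt
Step 2: 1/[A] = 1/0.697 + 4.7 × 15
Step 3: 1/[A] = 1.435 + 70.5 = 71.93
Step 4: [A] = 1/71.93 = 0.0139 M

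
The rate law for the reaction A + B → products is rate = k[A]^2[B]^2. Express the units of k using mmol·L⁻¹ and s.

(mmol·L⁻¹)⁻³·s⁻¹

Step 1: Overall order = 2 + 2 = 4.
Step 2: rate has units mmol·L⁻¹·s⁻¹; [A]^2[B]^2 has units (mmol·L⁻¹)^4.
Step 3: k = rate/([A]^2[B]^2), so units of k = (mmol·L⁻¹)^(1-4)·s⁻¹ = (mmol·L⁻¹)⁻³·s⁻¹.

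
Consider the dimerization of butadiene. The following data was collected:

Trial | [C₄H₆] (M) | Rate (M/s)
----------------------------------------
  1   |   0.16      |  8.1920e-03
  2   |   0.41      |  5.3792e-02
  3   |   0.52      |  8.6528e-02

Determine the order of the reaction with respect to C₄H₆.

second order (2)

Step 1: Compare trials to find order n where rate₂/rate₁ = ([C₄H₆]₂/[C₄H₆]₁)^n
Step 2: rate₂/rate₁ = 5.3792e-02/8.1920e-03 = 6.566
Step 3: [C₄H₆]₂/[C₄H₆]₁ = 0.41/0.16 = 2.562
Step 4: n = ln(6.566)/ln(2.562) = 2.00 ≈ 2
Step 5: The reaction is second order in C₄H₆.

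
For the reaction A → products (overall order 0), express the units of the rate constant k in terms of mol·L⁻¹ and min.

mol·L⁻¹·min⁻¹

Step 1: For overall order n, rate = k × (concentration)^n.
Step 2: Rate has units mol·L⁻¹·min⁻¹; concentration term has units (mol·L⁻¹)^0.
Step 3: k = rate / (concentration)^n, so units of k = (mol·L⁻¹)^(1-0)·min⁻¹ = mol·L⁻¹·min⁻¹.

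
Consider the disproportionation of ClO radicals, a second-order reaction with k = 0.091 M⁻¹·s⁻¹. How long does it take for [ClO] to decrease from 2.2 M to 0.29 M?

32.9 s

Step 1: For second-order: t = (1/[ClO] - 1/[ClO]₀)/k
Step 2: t = (1/0.29 - 1/2.2)/0.091
Step 3: t = (3.448 - 0.4545)/0.091
Step 4: t = 2.994/0.091 = 32.9 s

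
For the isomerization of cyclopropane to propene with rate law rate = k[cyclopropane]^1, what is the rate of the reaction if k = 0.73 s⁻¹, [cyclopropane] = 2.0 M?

1.46 M/s

Step 1: Identify the rate law: rate = k[cyclopropane]^1
Step 2: Substitute values: rate = 0.73 × (2.0)^1
Step 3: Calculate: rate = 0.73 × 2 = 1.46 M/s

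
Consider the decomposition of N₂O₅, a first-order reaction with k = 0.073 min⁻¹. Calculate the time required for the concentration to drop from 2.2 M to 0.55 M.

18.99 min

Step 1: For first-order: t = ln([N₂O₅]₀/[N₂O₅])/k
Step 2: t = ln(2.2/0.55)/0.073
Step 3: t = ln(4)/0.073
Step 4: t = 1.386/0.073 = 18.99 min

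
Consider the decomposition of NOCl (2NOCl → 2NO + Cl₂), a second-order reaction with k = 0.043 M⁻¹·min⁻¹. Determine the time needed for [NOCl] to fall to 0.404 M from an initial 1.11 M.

36.61 min

Step 1: For second-order: t = (1/[NOCl] - 1/[NOCl]₀)/k
Step 2: t = (1/0.404 - 1/1.11)/0.043
Step 3: t = (2.475 - 0.9009)/0.043
Step 4: t = 1.574/0.043 = 36.61 min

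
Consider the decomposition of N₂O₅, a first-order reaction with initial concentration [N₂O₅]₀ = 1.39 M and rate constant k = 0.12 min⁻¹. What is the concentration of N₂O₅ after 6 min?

0.6766 M

Step 1: For a first-order reaction: [N₂O₅] = [N₂O₅]₀ × e^(-kt)
Step 2: [N₂O₅] = 1.39 × e^(-0.12 × 6)
Step 3: [N₂O₅] = 1.39 × e^(-0.72)
Step 4: [N₂O₅] = 1.39 × 0.486752 = 0.6766 M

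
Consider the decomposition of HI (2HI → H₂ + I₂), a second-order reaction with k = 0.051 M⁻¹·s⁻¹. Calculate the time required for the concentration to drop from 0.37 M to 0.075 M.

208.4 s

Step 1: For second-order: t = (1/[HI] - 1/[HI]₀)/k
Step 2: t = (1/0.075 - 1/0.37)/0.051
Step 3: t = (13.33 - 2.703)/0.051
Step 4: t = 10.63/0.051 = 208.4 s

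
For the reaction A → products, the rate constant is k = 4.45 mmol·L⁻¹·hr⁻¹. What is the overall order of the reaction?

zeroth order (0)

Step 1: The units of k for an nth-order reaction are (concentration)^(1-n)·(time)⁻¹.
Step 2: Here k has units mmol·L⁻¹·hr⁻¹, so the concentration exponent is 1.
Step 3: 1 - n = 1 ⇒ n = 0. The reaction is zeroth order.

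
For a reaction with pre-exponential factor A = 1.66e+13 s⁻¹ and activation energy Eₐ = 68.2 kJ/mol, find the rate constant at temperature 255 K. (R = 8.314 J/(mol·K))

1.78e-01 s⁻¹

Step 1: Use the Arrhenius equation: k = A × exp(-Eₐ/RT)
Step 2: Convert Eₐ to J/mol: 68.2 kJ/mol = 68200 J/mol
Step 3: Calculate the exponent: -Eₐ/(RT) = -68200/(8.314 × 255) = -32.16875
Step 4: k = 1.66e+13 × exp(-32.16875)
Step 5: k = 1.66e+13 × 1.06977e-14 = 1.7758e-01 s⁻¹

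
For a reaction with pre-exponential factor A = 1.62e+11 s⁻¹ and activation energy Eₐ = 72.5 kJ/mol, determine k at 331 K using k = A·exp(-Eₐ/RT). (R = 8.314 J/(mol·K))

5.86e-01 s⁻¹

Step 1: Use the Arrhenius equation: k = A × exp(-Eₐ/RT)
Step 2: Convert Eₐ to J/mol: 72.5 kJ/mol = 72500 J/mol
Step 3: Calculate the exponent: -Eₐ/(RT) = -72500/(8.314 × 331) = -26.34511
Step 4: k = 1.62e+11 × exp(-26.34511)
Step 5: k = 1.62e+11 × 3.61796e-12 = 5.8611e-01 s⁻¹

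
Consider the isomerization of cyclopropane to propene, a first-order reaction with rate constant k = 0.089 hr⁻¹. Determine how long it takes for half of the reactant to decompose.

7.788 hr

Step 1: For a first-order reaction, t₁/₂ = ln(2)/k
Step 2: t₁/₂ = ln(2)/0.089
Step 3: t₁/₂ = 0.6931/0.089 = 7.788 hr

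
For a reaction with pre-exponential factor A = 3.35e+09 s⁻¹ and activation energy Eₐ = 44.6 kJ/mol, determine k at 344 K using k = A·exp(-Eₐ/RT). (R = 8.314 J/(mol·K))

5.66e+02 s⁻¹

Step 1: Use the Arrhenius equation: k = A × exp(-Eₐ/RT)
Step 2: Convert Eₐ to J/mol: 44.6 kJ/mol = 44600 J/mol
Step 3: Calculate the exponent: -Eₐ/(RT) = -44600/(8.314 × 344) = -15.59432
Step 4: k = 3.35e+09 × exp(-15.59432)
Step 5: k = 3.35e+09 × 1.68839e-07 = 5.6561e+02 s⁻¹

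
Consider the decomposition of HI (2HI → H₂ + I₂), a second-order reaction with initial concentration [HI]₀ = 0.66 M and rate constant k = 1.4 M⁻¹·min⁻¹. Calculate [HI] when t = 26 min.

0.02637 M

Step 1: For a second-order reaction: 1/[HI] = 1/[HI]₀ + kt
Step 2: 1/[HI] = 1/0.66 + 1.4 × 26
Step 3: 1/[HI] = 1.515 + 36.4 = 37.92
Step 4: [HI] = 1/37.92 = 0.02637 M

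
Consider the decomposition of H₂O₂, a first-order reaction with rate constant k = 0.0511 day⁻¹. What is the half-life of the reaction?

13.56 day

Step 1: For a first-order reaction, t₁/₂ = ln(2)/k
Step 2: t₁/₂ = ln(2)/0.0511
Step 3: t₁/₂ = 0.6931/0.0511 = 13.56 day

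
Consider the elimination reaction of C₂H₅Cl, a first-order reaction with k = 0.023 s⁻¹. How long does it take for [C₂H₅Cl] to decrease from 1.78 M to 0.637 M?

44.68 s

Step 1: For first-order: t = ln([C₂H₅Cl]₀/[C₂H₅Cl])/k
Step 2: t = ln(1.78/0.637)/0.023
Step 3: t = ln(2.794)/0.023
Step 4: t = 1.028/0.023 = 44.68 s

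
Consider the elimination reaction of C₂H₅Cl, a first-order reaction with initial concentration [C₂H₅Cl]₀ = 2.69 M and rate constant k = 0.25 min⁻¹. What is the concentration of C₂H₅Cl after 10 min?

0.2208 M

Step 1: For a first-order reaction: [C₂H₅Cl] = [C₂H₅Cl]₀ × e^(-kt)
Step 2: [C₂H₅Cl] = 2.69 × e^(-0.25 × 10)
Step 3: [C₂H₅Cl] = 2.69 × e^(-2.5)
Step 4: [C₂H₅Cl] = 2.69 × 0.082085 = 0.2208 M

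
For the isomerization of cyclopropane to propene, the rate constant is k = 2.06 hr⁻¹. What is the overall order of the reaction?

first order (1)

Step 1: The units of k for an nth-order reaction are (concentration)^(1-n)·(time)⁻¹.
Step 2: Here k has units hr⁻¹, so the concentration exponent is 0.
Step 3: 1 - n = 0 ⇒ n = 1. The reaction is first order.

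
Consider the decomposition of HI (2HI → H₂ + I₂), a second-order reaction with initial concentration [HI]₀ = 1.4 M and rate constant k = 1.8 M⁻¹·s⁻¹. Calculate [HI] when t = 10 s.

0.05344 M

Step 1: For a second-order reaction: 1/[HI] = 1/[HI]₀ + kt
Step 2: 1/[HI] = 1/1.4 + 1.8 × 10
Step 3: 1/[HI] = 0.7143 + 18 = 18.71
Step 4: [HI] = 1/18.71 = 0.05344 M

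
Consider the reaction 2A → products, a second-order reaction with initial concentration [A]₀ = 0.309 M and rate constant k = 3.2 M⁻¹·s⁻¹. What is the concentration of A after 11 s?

0.02602 M

Step 1: For a second-order reaction: 1/[A] = 1/[A]₀ + kt
Step 2: 1/[A] = 1/0.309 + 3.2 × 11
Step 3: 1/[A] = 3.236 + 35.2 = 38.44
Step 4: [A] = 1/38.44 = 0.02602 M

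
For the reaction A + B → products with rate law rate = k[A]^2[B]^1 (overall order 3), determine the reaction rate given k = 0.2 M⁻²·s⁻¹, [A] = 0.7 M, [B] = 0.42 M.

0.04116 M/s

Step 1: The rate law is rate = k[A]^2[B]^1, overall order = 2+1 = 3
Step 2: Substitute values: rate = 0.2 × (0.7)^2 × (0.42)^1
Step 3: rate = 0.2 × 0.49 × 0.42 = 0.04116 M/s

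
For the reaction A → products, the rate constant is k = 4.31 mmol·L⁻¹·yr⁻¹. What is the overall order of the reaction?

zeroth order (0)

Step 1: The units of k for an nth-order reaction are (concentration)^(1-n)·(time)⁻¹.
Step 2: Here k has units mmol·L⁻¹·yr⁻¹, so the concentration exponent is 1.
Step 3: 1 - n = 1 ⇒ n = 0. The reaction is zeroth order.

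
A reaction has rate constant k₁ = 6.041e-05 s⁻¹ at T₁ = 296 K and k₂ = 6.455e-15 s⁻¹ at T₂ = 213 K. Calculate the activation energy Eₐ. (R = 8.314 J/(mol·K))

145.0 kJ/mol

Step 1: Use the two-temperature Arrhenius form: ln(k₂/k₁) = -Eₐ/R × (1/T₂ - 1/T₁)
Step 2: ln(k₂/k₁) = ln(6.455e-15/6.041e-05) = ln(1.06853e-10) = -22.9596
Step 3: 1/T₂ - 1/T₁ = 1/213 - 1/296 = 1.316457e-03 K⁻¹
Step 4: Eₐ = -R × ln(k₂/k₁) / (1/T₂ - 1/T₁) = -8.314 × -22.9596 / 1.316457e-03
Step 5: Eₐ = 1.4500e+05 J/mol = 145.0 kJ/mol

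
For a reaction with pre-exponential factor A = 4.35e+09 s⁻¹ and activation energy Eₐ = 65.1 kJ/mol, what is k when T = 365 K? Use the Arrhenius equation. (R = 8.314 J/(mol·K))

2.10e+00 s⁻¹

Step 1: Use the Arrhenius equation: k = A × exp(-Eₐ/RT)
Step 2: Convert Eₐ to J/mol: 65.1 kJ/mol = 65100 J/mol
Step 3: Calculate the exponent: -Eₐ/(RT) = -65100/(8.314 × 365) = -21.45251
Step 4: k = 4.35e+09 × exp(-21.45251)
Step 5: k = 4.35e+09 × 4.82273e-10 = 2.0979e+00 s⁻¹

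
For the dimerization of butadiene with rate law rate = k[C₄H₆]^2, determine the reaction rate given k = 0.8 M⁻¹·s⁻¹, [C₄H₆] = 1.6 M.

2.048 M/s

Step 1: Identify the rate law: rate = k[C₄H₆]^2
Step 2: Substitute values: rate = 0.8 × (1.6)^2
Step 3: Calculate: rate = 0.8 × 2.56 = 2.048 M/s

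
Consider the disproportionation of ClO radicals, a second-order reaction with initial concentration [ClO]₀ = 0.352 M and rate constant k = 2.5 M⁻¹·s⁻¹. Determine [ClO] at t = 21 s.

0.01807 M

Step 1: For a second-order reaction: 1/[ClO] = 1/[ClO]₀ + kt
Step 2: 1/[ClO] = 1/0.352 + 2.5 × 21
Step 3: 1/[ClO] = 2.841 + 52.5 = 55.34
Step 4: [ClO] = 1/55.34 = 0.01807 M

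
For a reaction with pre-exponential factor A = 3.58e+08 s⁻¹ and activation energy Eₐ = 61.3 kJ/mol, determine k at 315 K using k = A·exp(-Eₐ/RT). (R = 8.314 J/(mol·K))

2.45e-02 s⁻¹

Step 1: Use the Arrhenius equation: k = A × exp(-Eₐ/RT)
Step 2: Convert Eₐ to J/mol: 61.3 kJ/mol = 61300 J/mol
Step 3: Calculate the exponent: -Eₐ/(RT) = -61300/(8.314 × 315) = -23.40668
Step 4: k = 3.58e+08 × exp(-23.40668)
Step 5: k = 3.58e+08 × 6.83295e-11 = 2.4462e-02 s⁻¹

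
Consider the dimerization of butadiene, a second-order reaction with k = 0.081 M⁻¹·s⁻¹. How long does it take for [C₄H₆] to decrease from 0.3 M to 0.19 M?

23.82 s

Step 1: For second-order: t = (1/[C₄H₆] - 1/[C₄H₆]₀)/k
Step 2: t = (1/0.19 - 1/0.3)/0.081
Step 3: t = (5.263 - 3.333)/0.081
Step 4: t = 1.93/0.081 = 23.82 s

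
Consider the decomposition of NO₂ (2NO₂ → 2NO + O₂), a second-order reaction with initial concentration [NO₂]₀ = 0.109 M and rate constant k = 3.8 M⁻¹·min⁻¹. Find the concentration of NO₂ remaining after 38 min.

0.006512 M

Step 1: For a second-order reaction: 1/[NO₂] = 1/[NO₂]₀ + kt
Step 2: 1/[NO₂] = 1/0.109 + 3.8 × 38
Step 3: 1/[NO₂] = 9.174 + 144.4 = 153.6
Step 4: [NO₂] = 1/153.6 = 0.006512 M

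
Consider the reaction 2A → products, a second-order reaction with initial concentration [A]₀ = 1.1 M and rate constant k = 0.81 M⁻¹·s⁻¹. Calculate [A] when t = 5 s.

0.2016 M

Step 1: For a second-order reaction: 1/[A] = 1/[A]₀ + kt
Step 2: 1/[A] = 1/1.1 + 0.81 × 5
Step 3: 1/[A] = 0.9091 + 4.05 = 4.959
Step 4: [A] = 1/4.959 = 0.2016 M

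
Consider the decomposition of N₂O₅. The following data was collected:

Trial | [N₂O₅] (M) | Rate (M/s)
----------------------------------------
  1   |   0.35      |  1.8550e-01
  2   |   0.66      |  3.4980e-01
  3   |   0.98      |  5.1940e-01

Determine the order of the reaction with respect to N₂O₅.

first order (1)

Step 1: Compare trials to find order n where rate₂/rate₁ = ([N₂O₅]₂/[N₂O₅]₁)^n
Step 2: rate₂/rate₁ = 3.4980e-01/1.8550e-01 = 1.886
Step 3: [N₂O₅]₂/[N₂O₅]₁ = 0.66/0.35 = 1.886
Step 4: n = ln(1.886)/ln(1.886) = 1.00 ≈ 1
Step 5: The reaction is first order in N₂O₅.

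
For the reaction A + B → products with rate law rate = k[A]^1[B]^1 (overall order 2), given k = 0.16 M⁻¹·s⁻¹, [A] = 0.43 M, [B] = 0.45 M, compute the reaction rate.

0.03096 M/s

Step 1: The rate law is rate = k[A]^1[B]^1, overall order = 1+1 = 2
Step 2: Substitute values: rate = 0.16 × (0.43)^1 × (0.45)^1
Step 3: rate = 0.16 × 0.43 × 0.45 = 0.03096 M/s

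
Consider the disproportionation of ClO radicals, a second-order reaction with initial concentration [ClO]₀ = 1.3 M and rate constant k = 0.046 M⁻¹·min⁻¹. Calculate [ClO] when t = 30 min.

0.4653 M

Step 1: For a second-order reaction: 1/[ClO] = 1/[ClO]₀ + kt
Step 2: 1/[ClO] = 1/1.3 + 0.046 × 30
Step 3: 1/[ClO] = 0.7692 + 1.38 = 2.149
Step 4: [ClO] = 1/2.149 = 0.4653 M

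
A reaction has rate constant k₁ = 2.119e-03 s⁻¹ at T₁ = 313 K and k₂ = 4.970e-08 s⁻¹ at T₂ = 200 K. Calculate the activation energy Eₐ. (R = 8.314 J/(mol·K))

49.1 kJ/mol

Step 1: Use the two-temperature Arrhenius form: ln(k₂/k₁) = -Eₐ/R × (1/T₂ - 1/T₁)
Step 2: ln(k₂/k₁) = ln(4.970e-08/2.119e-03) = ln(2.34545e-05) = -10.6604
Step 3: 1/T₂ - 1/T₁ = 1/200 - 1/313 = 1.805112e-03 K⁻¹
Step 4: Eₐ = -R × ln(k₂/k₁) / (1/T₂ - 1/T₁) = -8.314 × -10.6604 / 1.805112e-03
Step 5: Eₐ = 4.9100e+04 J/mol = 49.1 kJ/mol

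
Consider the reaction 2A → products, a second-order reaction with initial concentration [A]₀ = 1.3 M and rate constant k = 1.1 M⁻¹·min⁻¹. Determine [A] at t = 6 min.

0.1357 M

Step 1: For a second-order reaction: 1/[A] = 1/[A]₀ + kt
Step 2: 1/[A] = 1/1.3 + 1.1 × 6
Step 3: 1/[A] = 0.7692 + 6.6 = 7.369
Step 4: [A] = 1/7.369 = 0.1357 M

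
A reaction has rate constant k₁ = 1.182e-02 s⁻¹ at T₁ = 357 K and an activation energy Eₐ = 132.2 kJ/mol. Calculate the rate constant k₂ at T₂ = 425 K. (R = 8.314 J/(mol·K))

1.471e+01 s⁻¹

Step 1: Use the two-temperature Arrhenius form: ln(k₂/k₁) = -Eₐ/R × (1/T₂ - 1/T₁)
Step 2: Convert Eₐ to J/mol: 132.2 kJ/mol = 132200 J/mol
Step 3: 1/T₂ - 1/T₁ = 1/425 - 1/357 = -4.481793e-04 K⁻¹
Step 4: ln(k₂/k₁) = -132200/8.314 × -4.481793e-04 = 7.12645
Step 5: k₂ = k₁ × exp(7.12645) = 1.182e-02 × 1.24445e+03 = 1.471e+01 s⁻¹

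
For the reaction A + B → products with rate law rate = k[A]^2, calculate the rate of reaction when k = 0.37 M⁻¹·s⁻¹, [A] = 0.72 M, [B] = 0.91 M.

0.1918 M/s

Step 1: The rate law is rate = k[A]^2
Step 2: Note that the rate does not depend on [B] (zero order in B).
Step 3: rate = 0.37 × (0.72)^2 = 0.191808 M/s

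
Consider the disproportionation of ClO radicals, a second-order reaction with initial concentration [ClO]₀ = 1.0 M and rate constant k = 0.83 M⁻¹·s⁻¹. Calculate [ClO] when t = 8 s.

0.1309 M

Step 1: For a second-order reaction: 1/[ClO] = 1/[ClO]₀ + kt
Step 2: 1/[ClO] = 1/1.0 + 0.83 × 8
Step 3: 1/[ClO] = 1 + 6.64 = 7.64
Step 4: [ClO] = 1/7.64 = 0.1309 M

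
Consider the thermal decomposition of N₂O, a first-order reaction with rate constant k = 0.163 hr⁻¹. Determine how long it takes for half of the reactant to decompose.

4.252 hr

Step 1: For a first-order reaction, t₁/₂ = ln(2)/k
Step 2: t₁/₂ = ln(2)/0.163
Step 3: t₁/₂ = 0.6931/0.163 = 4.252 hr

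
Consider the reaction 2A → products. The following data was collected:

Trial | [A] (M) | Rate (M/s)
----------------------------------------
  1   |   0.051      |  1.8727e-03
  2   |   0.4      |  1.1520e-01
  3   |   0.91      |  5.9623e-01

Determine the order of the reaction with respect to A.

second order (2)

Step 1: Compare trials to find order n where rate₂/rate₁ = ([A]₂/[A]₁)^n
Step 2: rate₂/rate₁ = 1.1520e-01/1.8727e-03 = 61.51
Step 3: [A]₂/[A]₁ = 0.4/0.051 = 7.843
Step 4: n = ln(61.51)/ln(7.843) = 2.00 ≈ 2
Step 5: The reaction is second order in A.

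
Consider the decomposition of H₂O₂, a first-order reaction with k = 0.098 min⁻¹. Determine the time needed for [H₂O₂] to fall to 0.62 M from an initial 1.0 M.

4.878 min

Step 1: For first-order: t = ln([H₂O₂]₀/[H₂O₂])/k
Step 2: t = ln(1.0/0.62)/0.098
Step 3: t = ln(1.613)/0.098
Step 4: t = 0.478/0.098 = 4.878 min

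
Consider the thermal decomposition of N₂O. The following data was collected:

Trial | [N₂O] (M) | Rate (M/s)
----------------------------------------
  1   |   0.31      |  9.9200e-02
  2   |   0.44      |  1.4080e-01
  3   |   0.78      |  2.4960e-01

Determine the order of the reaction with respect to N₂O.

first order (1)

Step 1: Compare trials to find order n where rate₂/rate₁ = ([N₂O]₂/[N₂O]₁)^n
Step 2: rate₂/rate₁ = 1.4080e-01/9.9200e-02 = 1.419
Step 3: [N₂O]₂/[N₂O]₁ = 0.44/0.31 = 1.419
Step 4: n = ln(1.419)/ln(1.419) = 1.00 ≈ 1
Step 5: The reaction is first order in N₂O.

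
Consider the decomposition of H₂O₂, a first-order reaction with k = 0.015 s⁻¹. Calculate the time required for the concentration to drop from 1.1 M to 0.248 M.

99.31 s

Step 1: For first-order: t = ln([H₂O₂]₀/[H₂O₂])/k
Step 2: t = ln(1.1/0.248)/0.015
Step 3: t = ln(4.435)/0.015
Step 4: t = 1.49/0.015 = 99.31 s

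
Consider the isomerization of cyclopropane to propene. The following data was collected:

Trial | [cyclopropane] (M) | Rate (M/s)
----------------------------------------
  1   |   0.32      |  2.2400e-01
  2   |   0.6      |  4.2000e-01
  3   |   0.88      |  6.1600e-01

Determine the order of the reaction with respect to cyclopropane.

first order (1)

Step 1: Compare trials to find order n where rate₂/rate₁ = ([cyclopropane]₂/[cyclopropane]₁)^n
Step 2: rate₂/rate₁ = 4.2000e-01/2.2400e-01 = 1.875
Step 3: [cyclopropane]₂/[cyclopropane]₁ = 0.6/0.32 = 1.875
Step 4: n = ln(1.875)/ln(1.875) = 1.00 ≈ 1
Step 5: The reaction is first order in cyclopropane.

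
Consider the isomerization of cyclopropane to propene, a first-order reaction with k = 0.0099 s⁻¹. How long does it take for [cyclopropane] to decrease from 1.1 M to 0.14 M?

208.2 s

Step 1: For first-order: t = ln([cyclopropane]₀/[cyclopropane])/k
Step 2: t = ln(1.1/0.14)/0.0099
Step 3: t = ln(7.857)/0.0099
Step 4: t = 2.061/0.0099 = 208.2 s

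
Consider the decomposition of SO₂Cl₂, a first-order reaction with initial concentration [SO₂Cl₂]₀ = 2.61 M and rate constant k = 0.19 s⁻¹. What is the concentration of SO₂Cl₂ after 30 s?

0.008733 M

Step 1: For a first-order reaction: [SO₂Cl₂] = [SO₂Cl₂]₀ × e^(-kt)
Step 2: [SO₂Cl₂] = 2.61 × e^(-0.19 × 30)
Step 3: [SO₂Cl₂] = 2.61 × e^(-5.7)
Step 4: [SO₂Cl₂] = 2.61 × 0.00334597 = 0.008733 M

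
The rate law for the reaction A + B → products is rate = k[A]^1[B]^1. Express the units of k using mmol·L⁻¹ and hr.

(mmol·L⁻¹)⁻¹·hr⁻¹

Step 1: Overall order = 1 + 1 = 2.
Step 2: rate has units mmol·L⁻¹·hr⁻¹; [A]^1[B]^1 has units (mmol·L⁻¹)^2.
Step 3: k = rate/([A]^1[B]^1), so units of k = (mmol·L⁻¹)^(1-2)·hr⁻¹ = (mmol·L⁻¹)⁻¹·hr⁻¹.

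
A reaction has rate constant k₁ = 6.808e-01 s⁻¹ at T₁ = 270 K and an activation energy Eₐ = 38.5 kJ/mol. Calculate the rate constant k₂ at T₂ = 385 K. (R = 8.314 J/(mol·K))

1.143e+02 s⁻¹

Step 1: Use the two-temperature Arrhenius form: ln(k₂/k₁) = -Eₐ/R × (1/T₂ - 1/T₁)
Step 2: Convert Eₐ to J/mol: 38.5 kJ/mol = 38500 J/mol
Step 3: 1/T₂ - 1/T₁ = 1/385 - 1/270 = -1.106301e-03 K⁻¹
Step 4: ln(k₂/k₁) = -38500/8.314 × -1.106301e-03 = 5.12300
Step 5: k₂ = k₁ × exp(5.12300) = 6.808e-01 × 1.67838e+02 = 1.143e+02 s⁻¹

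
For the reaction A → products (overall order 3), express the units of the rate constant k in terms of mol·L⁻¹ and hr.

(mol·L⁻¹)⁻²·hr⁻¹

Step 1: For overall order n, rate = k × (concentration)^n.
Step 2: Rate has units mol·L⁻¹·hr⁻¹; concentration term has units (mol·L⁻¹)^3.
Step 3: k = rate / (concentration)^n, so units of k = (mol·L⁻¹)^(1-3)·hr⁻¹ = (mol·L⁻¹)⁻²·hr⁻¹.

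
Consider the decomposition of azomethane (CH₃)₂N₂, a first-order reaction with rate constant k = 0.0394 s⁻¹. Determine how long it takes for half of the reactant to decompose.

17.59 s

Step 1: For a first-order reaction, t₁/₂ = ln(2)/k
Step 2: t₁/₂ = ln(2)/0.0394
Step 3: t₁/₂ = 0.6931/0.0394 = 17.59 s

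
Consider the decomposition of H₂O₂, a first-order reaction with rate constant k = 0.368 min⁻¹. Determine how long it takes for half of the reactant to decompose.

1.884 min

Step 1: For a first-order reaction, t₁/₂ = ln(2)/k
Step 2: t₁/₂ = ln(2)/0.368
Step 3: t₁/₂ = 0.6931/0.368 = 1.884 min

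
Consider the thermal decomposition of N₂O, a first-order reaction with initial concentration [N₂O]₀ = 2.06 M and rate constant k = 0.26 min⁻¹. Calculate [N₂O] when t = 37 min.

0.0001368 M

Step 1: For a first-order reaction: [N₂O] = [N₂O]₀ × e^(-kt)
Step 2: [N₂O] = 2.06 × e^(-0.26 × 37)
Step 3: [N₂O] = 2.06 × e^(-9.62)
Step 4: [N₂O] = 2.06 × 6.63876e-05 = 0.0001368 M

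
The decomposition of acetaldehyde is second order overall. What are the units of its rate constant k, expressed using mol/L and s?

(mol/L)⁻¹·s⁻¹

Step 1: For overall order n, rate = k × (concentration)^n.
Step 2: Rate has units mol/L·s⁻¹; concentration term has units (mol/L)^2.
Step 3: k = rate / (concentration)^n, so units of k = (mol/L)^(1-2)·s⁻¹ = (mol/L)⁻¹·s⁻¹.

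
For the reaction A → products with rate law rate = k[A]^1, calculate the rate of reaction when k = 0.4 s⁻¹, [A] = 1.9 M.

0.76 M/s

Step 1: Identify the rate law: rate = k[A]^1
Step 2: Substitute values: rate = 0.4 × (1.9)^1
Step 3: Calculate: rate = 0.4 × 1.9 = 0.76 M/s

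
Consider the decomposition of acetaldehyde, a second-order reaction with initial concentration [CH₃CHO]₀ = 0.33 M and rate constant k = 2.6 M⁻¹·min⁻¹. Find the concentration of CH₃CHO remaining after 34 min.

0.01094 M

Step 1: For a second-order reaction: 1/[CH₃CHO] = 1/[CH₃CHO]₀ + kt
Step 2: 1/[CH₃CHO] = 1/0.33 + 2.6 × 34
Step 3: 1/[CH₃CHO] = 3.03 + 88.4 = 91.43
Step 4: [CH₃CHO] = 1/91.43 = 0.01094 M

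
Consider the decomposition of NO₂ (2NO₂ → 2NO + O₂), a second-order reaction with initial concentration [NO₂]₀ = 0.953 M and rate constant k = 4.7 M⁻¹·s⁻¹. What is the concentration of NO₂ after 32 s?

0.006603 M

Step 1: For a second-order reaction: 1/[NO₂] = 1/[NO₂]₀ + kt
Step 2: 1/[NO₂] = 1/0.953 + 4.7 × 32
Step 3: 1/[NO₂] = 1.049 + 150.4 = 151.4
Step 4: [NO₂] = 1/151.4 = 0.006603 M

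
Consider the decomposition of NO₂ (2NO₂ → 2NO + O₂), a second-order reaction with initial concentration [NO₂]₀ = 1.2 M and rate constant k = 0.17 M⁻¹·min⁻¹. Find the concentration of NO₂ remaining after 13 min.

0.3286 M

Step 1: For a second-order reaction: 1/[NO₂] = 1/[NO₂]₀ + kt
Step 2: 1/[NO₂] = 1/1.2 + 0.17 × 13
Step 3: 1/[NO₂] = 0.8333 + 2.21 = 3.043
Step 4: [NO₂] = 1/3.043 = 0.3286 M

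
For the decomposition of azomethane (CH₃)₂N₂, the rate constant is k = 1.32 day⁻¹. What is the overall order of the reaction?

first order (1)

Step 1: The units of k for an nth-order reaction are (concentration)^(1-n)·(time)⁻¹.
Step 2: Here k has units day⁻¹, so the concentration exponent is 0.
Step 3: 1 - n = 0 ⇒ n = 1. The reaction is first order.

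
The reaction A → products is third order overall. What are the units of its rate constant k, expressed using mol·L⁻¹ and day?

(mol·L⁻¹)⁻²·day⁻¹

Step 1: For overall order n, rate = k × (concentration)^n.
Step 2: Rate has units mol·L⁻¹·day⁻¹; concentration term has units (mol·L⁻¹)^3.
Step 3: k = rate / (concentration)^n, so units of k = (mol·L⁻¹)^(1-3)·day⁻¹ = (mol·L⁻¹)⁻²·day⁻¹.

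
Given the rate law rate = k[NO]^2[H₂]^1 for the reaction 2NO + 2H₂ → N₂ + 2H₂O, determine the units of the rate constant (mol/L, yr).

(mol/L)⁻²·yr⁻¹

Step 1: Overall order = 2 + 1 = 3.
Step 2: rate has units mol/L·yr⁻¹; [NO]^2[H₂]^1 has units (mol/L)^3.
Step 3: k = rate/([NO]^2[H₂]^1), so units of k = (mol/L)^(1-3)·yr⁻¹ = (mol/L)⁻²·yr⁻¹.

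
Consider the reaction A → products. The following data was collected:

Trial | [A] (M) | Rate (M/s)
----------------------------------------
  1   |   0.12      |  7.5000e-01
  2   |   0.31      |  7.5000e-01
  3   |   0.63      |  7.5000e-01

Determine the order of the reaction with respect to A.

zeroth order (0)

Step 1: Compare trials - when concentration changes, rate stays constant.
Step 2: rate₂/rate₁ = 7.5000e-01/7.5000e-01 = 1
Step 3: [A]₂/[A]₁ = 0.31/0.12 = 2.583
Step 4: Since rate ratio ≈ (conc ratio)^0, the reaction is zeroth order.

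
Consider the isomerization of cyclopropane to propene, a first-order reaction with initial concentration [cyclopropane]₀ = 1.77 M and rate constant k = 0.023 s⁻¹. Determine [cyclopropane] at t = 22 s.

1.067 M

Step 1: For a first-order reaction: [cyclopropane] = [cyclopropane]₀ × e^(-kt)
Step 2: [cyclopropane] = 1.77 × e^(-0.023 × 22)
Step 3: [cyclopropane] = 1.77 × e^(-0.506)
Step 4: [cyclopropane] = 1.77 × 0.602902 = 1.067 M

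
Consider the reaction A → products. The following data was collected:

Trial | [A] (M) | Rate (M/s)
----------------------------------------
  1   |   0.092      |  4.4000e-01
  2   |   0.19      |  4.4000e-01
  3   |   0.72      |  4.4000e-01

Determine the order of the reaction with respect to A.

zeroth order (0)

Step 1: Compare trials - when concentration changes, rate stays constant.
Step 2: rate₂/rate₁ = 4.4000e-01/4.4000e-01 = 1
Step 3: [A]₂/[A]₁ = 0.19/0.092 = 2.065
Step 4: Since rate ratio ≈ (conc ratio)^0, the reaction is zeroth order.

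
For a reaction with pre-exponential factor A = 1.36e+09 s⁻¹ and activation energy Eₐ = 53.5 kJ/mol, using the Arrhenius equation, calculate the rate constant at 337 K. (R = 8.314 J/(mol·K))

6.93e+00 s⁻¹

Step 1: Use the Arrhenius equation: k = A × exp(-Eₐ/RT)
Step 2: Convert Eₐ to J/mol: 53.5 kJ/mol = 53500 J/mol
Step 3: Calculate the exponent: -Eₐ/(RT) = -53500/(8.314 × 337) = -19.09474
Step 4: k = 1.36e+09 × exp(-19.09474)
Step 5: k = 1.36e+09 × 5.09636e-09 = 6.9310e+00 s⁻¹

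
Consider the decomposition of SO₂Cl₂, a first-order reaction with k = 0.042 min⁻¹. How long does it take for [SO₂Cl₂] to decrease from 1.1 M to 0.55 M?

16.5 min

Step 1: For first-order: t = ln([SO₂Cl₂]₀/[SO₂Cl₂])/k
Step 2: t = ln(1.1/0.55)/0.042
Step 3: t = ln(2)/0.042
Step 4: t = 0.6931/0.042 = 16.5 min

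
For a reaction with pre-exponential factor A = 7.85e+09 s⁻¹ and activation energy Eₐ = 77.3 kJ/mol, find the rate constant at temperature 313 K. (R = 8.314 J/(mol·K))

9.87e-04 s⁻¹

Step 1: Use the Arrhenius equation: k = A × exp(-Eₐ/RT)
Step 2: Convert Eₐ to J/mol: 77.3 kJ/mol = 77300 J/mol
Step 3: Calculate the exponent: -Eₐ/(RT) = -77300/(8.314 × 313) = -29.70470
Step 4: k = 7.85e+09 × exp(-29.70470)
Step 5: k = 7.85e+09 × 1.25722e-13 = 9.8692e-04 s⁻¹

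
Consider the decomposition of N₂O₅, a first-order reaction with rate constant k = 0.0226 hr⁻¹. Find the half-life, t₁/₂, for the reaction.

30.67 hr

Step 1: For a first-order reaction, t₁/₂ = ln(2)/k
Step 2: t₁/₂ = ln(2)/0.0226
Step 3: t₁/₂ = 0.6931/0.0226 = 30.67 hr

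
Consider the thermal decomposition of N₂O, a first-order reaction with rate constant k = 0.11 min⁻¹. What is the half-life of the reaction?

6.301 min

Step 1: For a first-order reaction, t₁/₂ = ln(2)/k
Step 2: t₁/₂ = ln(2)/0.11
Step 3: t₁/₂ = 0.6931/0.11 = 6.301 min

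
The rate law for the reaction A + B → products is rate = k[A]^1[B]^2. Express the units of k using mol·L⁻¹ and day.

(mol·L⁻¹)⁻²·day⁻¹

Step 1: Overall order = 1 + 2 = 3.
Step 2: rate has units mol·L⁻¹·day⁻¹; [A]^1[B]^2 has units (mol·L⁻¹)^3.
Step 3: k = rate/([A]^1[B]^2), so units of k = (mol·L⁻¹)^(1-3)·day⁻¹ = (mol·L⁻¹)⁻²·day⁻¹.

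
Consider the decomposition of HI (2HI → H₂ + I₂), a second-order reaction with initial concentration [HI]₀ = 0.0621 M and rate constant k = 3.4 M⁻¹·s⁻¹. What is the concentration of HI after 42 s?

0.006293 M

Step 1: For a second-order reaction: 1/[HI] = 1/[HI]₀ + kt
Step 2: 1/[HI] = 1/0.0621 + 3.4 × 42
Step 3: 1/[HI] = 16.1 + 142.8 = 158.9
Step 4: [HI] = 1/158.9 = 0.006293 M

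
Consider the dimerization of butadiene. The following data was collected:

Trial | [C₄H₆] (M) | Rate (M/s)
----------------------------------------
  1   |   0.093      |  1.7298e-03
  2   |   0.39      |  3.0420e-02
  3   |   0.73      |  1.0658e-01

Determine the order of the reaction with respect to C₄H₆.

second order (2)

Step 1: Compare trials to find order n where rate₂/rate₁ = ([C₄H₆]₂/[C₄H₆]₁)^n
Step 2: rate₂/rate₁ = 3.0420e-02/1.7298e-03 = 17.59
Step 3: [C₄H₆]₂/[C₄H₆]₁ = 0.39/0.093 = 4.194
Step 4: n = ln(17.59)/ln(4.194) = 2.00 ≈ 2
Step 5: The reaction is second order in C₄H₆.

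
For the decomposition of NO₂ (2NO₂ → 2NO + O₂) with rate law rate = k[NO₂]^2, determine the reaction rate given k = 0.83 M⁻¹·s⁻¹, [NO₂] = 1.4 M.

1.627 M/s

Step 1: Identify the rate law: rate = k[NO₂]^2
Step 2: Substitute values: rate = 0.83 × (1.4)^2
Step 3: Calculate: rate = 0.83 × 1.96 = 1.6268 M/s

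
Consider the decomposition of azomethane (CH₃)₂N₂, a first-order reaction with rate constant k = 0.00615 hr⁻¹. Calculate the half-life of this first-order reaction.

112.7 hr

Step 1: For a first-order reaction, t₁/₂ = ln(2)/k
Step 2: t₁/₂ = ln(2)/0.00615
Step 3: t₁/₂ = 0.6931/0.00615 = 112.7 hr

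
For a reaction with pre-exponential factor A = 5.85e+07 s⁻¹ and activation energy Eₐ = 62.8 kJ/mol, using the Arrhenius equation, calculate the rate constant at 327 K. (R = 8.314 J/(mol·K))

5.43e-03 s⁻¹

Step 1: Use the Arrhenius equation: k = A × exp(-Eₐ/RT)
Step 2: Convert Eₐ to J/mol: 62.8 kJ/mol = 62800 J/mol
Step 3: Calculate the exponent: -Eₐ/(RT) = -62800/(8.314 × 327) = -23.09946
Step 4: k = 5.85e+07 × exp(-23.09946)
Step 5: k = 5.85e+07 × 9.29035e-11 = 5.4349e-03 s⁻¹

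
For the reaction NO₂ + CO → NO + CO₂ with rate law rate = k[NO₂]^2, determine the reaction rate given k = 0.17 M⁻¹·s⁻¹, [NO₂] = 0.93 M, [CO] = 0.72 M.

0.147 M/s

Step 1: The rate law is rate = k[NO₂]^2
Step 2: Note that the rate does not depend on [CO] (zero order in CO).
Step 3: rate = 0.17 × (0.93)^2 = 0.147033 M/s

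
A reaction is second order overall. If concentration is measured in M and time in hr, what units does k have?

M⁻¹·hr⁻¹

Step 1: For overall order n, rate = k × (concentration)^n.
Step 2: Rate has units M·hr⁻¹; concentration term has units M^2.
Step 3: k = rate / (concentration)^n, so units of k = M^(1-2)·hr⁻¹ = M⁻¹·hr⁻¹.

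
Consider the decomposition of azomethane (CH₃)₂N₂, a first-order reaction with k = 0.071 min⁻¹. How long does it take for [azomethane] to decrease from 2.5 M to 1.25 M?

9.763 min

Step 1: For first-order: t = ln([azomethane]₀/[azomethane])/k
Step 2: t = ln(2.5/1.25)/0.071
Step 3: t = ln(2)/0.071
Step 4: t = 0.6931/0.071 = 9.763 min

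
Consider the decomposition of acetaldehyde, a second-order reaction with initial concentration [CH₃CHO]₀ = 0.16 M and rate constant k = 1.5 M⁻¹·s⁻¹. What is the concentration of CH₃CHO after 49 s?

0.01254 M

Step 1: For a second-order reaction: 1/[CH₃CHO] = 1/[CH₃CHO]₀ + kt
Step 2: 1/[CH₃CHO] = 1/0.16 + 1.5 × 49
Step 3: 1/[CH₃CHO] = 6.25 + 73.5 = 79.75
Step 4: [CH₃CHO] = 1/79.75 = 0.01254 M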